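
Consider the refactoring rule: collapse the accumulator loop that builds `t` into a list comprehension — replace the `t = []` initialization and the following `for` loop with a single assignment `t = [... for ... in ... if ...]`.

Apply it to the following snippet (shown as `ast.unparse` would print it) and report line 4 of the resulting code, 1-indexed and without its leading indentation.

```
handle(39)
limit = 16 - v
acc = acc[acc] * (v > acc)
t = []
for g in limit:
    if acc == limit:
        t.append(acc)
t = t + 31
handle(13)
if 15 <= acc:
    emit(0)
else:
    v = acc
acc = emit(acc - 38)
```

Transformed code:
handle(39)
limit = 16 - v
acc = acc[acc] * (v > acc)
t = [acc for g in limit if acc == limit]
t = t + 31
handle(13)
if 15 <= acc:
    emit(0)
else:
    v = acc
acc = emit(acc - 38)

t = [acc for g in limit if acc == limit]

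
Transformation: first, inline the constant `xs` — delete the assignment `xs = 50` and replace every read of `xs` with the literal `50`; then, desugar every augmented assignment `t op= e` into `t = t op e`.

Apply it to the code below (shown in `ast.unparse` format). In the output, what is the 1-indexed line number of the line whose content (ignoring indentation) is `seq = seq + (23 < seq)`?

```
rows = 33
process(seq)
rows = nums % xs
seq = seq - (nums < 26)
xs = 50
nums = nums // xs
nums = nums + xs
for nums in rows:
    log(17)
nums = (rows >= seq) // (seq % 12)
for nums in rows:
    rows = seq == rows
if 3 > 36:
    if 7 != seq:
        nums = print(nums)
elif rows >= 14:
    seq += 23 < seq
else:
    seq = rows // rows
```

16

Transformed code:
rows = 33
process(seq)
rows = nums % 50
seq = seq - (nums < 26)
nums = nums // 50
nums = nums + 50
for nums in rows:
    log(17)
nums = (rows >= seq) // (seq % 12)
for nums in rows:
    rows = seq == rows
if 3 > 36:
    if 7 != seq:
        nums = print(nums)
elif rows >= 14:
    seq = seq + (23 < seq)
else:
    seq = rows // rows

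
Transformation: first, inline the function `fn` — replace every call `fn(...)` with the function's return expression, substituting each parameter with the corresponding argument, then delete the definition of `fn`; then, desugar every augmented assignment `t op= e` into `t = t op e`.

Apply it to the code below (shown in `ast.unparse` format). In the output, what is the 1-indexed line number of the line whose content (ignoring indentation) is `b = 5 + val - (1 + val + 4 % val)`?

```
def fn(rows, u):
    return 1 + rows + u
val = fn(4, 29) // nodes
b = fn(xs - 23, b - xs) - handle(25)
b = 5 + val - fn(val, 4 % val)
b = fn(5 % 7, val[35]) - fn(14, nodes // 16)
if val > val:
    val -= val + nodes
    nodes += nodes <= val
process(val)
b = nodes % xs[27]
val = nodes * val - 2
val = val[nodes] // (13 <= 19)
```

Transformed code:
val = (1 + 4 + 29) // nodes
b = 1 + (xs - 23) + (b - xs) - handle(25)
b = 5 + val - (1 + val + 4 % val)
b = 1 + 5 % 7 + val[35] - (1 + 14 + nodes // 16)
if val > val:
    val = val - (val + nodes)
    nodes = nodes + (nodes <= val)
process(val)
b = nodes % xs[27]
val = nodes * val - 2
val = val[nodes] // (13 <= 19)

3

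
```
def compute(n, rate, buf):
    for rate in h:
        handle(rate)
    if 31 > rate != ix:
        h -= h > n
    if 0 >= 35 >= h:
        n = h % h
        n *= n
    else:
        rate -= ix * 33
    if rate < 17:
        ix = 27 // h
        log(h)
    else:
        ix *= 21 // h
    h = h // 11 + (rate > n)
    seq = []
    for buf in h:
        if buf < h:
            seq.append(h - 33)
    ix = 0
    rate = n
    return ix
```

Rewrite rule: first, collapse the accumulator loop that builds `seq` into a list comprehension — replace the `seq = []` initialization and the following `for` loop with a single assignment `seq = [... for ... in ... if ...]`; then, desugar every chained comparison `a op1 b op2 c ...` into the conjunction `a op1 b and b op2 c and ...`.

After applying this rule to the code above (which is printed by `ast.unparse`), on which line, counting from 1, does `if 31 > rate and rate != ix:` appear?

Transformed code:
def compute(n, rate, buf):
    for rate in h:
        handle(rate)
    if 31 > rate and rate != ix:
        h -= h > n
    if 0 >= 35 and 35 >= h:
        n = h % h
        n *= n
    else:
        rate -= ix * 33
    if rate < 17:
        ix = 27 // h
        log(h)
    else:
        ix *= 21 // h
    h = h // 11 + (rate > n)
    seq = [h - 33 for buf in h if buf < h]
    ix = 0
    rate = n
    return ix

4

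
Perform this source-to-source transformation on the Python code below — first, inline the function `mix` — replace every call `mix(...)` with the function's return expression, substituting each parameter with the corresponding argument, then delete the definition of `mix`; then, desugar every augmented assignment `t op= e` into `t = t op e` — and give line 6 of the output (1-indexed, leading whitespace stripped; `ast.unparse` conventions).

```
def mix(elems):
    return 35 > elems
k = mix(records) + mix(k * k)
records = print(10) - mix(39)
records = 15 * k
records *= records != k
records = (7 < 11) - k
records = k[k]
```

records = k[k]

Transformed code:
k = (35 > records) + (35 > k * k)
records = print(10) - (35 > 39)
records = 15 * k
records = records * (records != k)
records = (7 < 11) - k
records = k[k]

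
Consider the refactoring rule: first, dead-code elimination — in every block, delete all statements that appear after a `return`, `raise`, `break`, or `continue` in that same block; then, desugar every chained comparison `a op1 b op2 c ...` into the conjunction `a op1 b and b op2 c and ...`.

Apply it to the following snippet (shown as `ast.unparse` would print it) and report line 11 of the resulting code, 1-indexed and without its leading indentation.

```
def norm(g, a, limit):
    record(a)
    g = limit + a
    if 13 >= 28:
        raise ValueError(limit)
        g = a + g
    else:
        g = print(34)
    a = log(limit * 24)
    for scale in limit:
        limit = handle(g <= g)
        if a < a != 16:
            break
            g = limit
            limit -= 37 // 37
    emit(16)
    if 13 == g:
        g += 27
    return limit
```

Transformed code:
def norm(g, a, limit):
    record(a)
    g = limit + a
    if 13 >= 28:
        raise ValueError(limit)
    else:
        g = print(34)
    a = log(limit * 24)
    for scale in limit:
        limit = handle(g <= g)
        if a < a and a != 16:
            break
    emit(16)
    if 13 == g:
        g += 27
    return limit

if a < a and a != 16:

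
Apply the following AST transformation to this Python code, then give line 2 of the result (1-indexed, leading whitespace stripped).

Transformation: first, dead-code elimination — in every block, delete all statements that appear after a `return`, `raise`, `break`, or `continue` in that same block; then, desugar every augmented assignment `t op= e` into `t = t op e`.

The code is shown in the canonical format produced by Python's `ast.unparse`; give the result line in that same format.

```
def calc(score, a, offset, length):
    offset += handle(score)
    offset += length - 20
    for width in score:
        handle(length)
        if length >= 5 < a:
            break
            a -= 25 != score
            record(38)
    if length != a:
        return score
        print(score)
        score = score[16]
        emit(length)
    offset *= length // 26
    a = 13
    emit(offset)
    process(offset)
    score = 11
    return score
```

Transformed code:
def calc(score, a, offset, length):
    offset = offset + handle(score)
    offset = offset + (length - 20)
    for width in score:
        handle(length)
        if length >= 5 < a:
            break
    if length != a:
        return score
    offset = offset * (length // 26)
    a = 13
    emit(offset)
    process(offset)
    score = 11
    return score

offset = offset + handle(score)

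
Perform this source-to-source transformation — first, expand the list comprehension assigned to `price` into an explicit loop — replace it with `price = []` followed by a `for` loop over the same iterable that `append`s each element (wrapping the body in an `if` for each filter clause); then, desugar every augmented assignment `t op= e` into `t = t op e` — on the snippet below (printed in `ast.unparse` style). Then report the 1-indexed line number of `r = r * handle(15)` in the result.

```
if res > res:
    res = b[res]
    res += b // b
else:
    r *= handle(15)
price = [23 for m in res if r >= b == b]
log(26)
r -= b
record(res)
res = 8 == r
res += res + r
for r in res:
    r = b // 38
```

5

Transformed code:
if res > res:
    res = b[res]
    res = res + b // b
else:
    r = r * handle(15)
price = []
for m in res:
    if r >= b == b:
        price.append(23)
log(26)
r = r - b
record(res)
res = 8 == r
res = res + (res + r)
for r in res:
    r = b // 38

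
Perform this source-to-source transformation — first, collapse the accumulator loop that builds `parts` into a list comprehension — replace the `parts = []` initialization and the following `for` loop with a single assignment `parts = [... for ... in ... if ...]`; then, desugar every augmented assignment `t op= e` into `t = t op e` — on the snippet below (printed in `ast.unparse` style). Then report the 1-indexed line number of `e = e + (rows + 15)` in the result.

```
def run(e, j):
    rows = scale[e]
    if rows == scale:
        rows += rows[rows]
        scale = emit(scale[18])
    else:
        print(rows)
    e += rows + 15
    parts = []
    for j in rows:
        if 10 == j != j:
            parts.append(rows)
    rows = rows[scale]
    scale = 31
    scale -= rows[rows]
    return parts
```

Transformed code:
def run(e, j):
    rows = scale[e]
    if rows == scale:
        rows = rows + rows[rows]
        scale = emit(scale[18])
    else:
        print(rows)
    e = e + (rows + 15)
    parts = [rows for j in rows if 10 == j != j]
    rows = rows[scale]
    scale = 31
    scale = scale - rows[rows]
    return parts

8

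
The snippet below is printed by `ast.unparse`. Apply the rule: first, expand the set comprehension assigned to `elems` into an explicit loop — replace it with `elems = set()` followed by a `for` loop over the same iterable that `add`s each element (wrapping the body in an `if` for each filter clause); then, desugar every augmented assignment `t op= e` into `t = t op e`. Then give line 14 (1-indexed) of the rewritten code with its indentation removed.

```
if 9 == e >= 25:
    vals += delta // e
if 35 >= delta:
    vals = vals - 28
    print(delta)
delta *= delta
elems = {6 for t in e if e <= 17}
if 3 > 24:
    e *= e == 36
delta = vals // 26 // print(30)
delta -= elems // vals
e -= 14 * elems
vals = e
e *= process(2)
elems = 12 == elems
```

Transformed code:
if 9 == e >= 25:
    vals = vals + delta // e
if 35 >= delta:
    vals = vals - 28
    print(delta)
delta = delta * delta
elems = set()
for t in e:
    if e <= 17:
        elems.add(6)
if 3 > 24:
    e = e * (e == 36)
delta = vals // 26 // print(30)
delta = delta - elems // vals
e = e - 14 * elems
vals = e
e = e * process(2)
elems = 12 == elems

delta = delta - elems // vals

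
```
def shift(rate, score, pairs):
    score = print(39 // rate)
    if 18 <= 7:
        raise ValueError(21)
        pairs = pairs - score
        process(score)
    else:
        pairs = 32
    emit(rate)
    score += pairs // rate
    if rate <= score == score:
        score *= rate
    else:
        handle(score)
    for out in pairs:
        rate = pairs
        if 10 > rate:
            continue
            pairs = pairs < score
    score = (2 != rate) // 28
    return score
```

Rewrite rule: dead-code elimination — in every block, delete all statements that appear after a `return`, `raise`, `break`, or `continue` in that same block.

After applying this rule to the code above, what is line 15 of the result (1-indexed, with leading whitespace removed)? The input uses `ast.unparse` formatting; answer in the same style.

if 10 > rate:

Transformed code:
def shift(rate, score, pairs):
    score = print(39 // rate)
    if 18 <= 7:
        raise ValueError(21)
    else:
        pairs = 32
    emit(rate)
    score += pairs // rate
    if rate <= score == score:
        score *= rate
    else:
        handle(score)
    for out in pairs:
        rate = pairs
        if 10 > rate:
            continue
    score = (2 != rate) // 28
    return score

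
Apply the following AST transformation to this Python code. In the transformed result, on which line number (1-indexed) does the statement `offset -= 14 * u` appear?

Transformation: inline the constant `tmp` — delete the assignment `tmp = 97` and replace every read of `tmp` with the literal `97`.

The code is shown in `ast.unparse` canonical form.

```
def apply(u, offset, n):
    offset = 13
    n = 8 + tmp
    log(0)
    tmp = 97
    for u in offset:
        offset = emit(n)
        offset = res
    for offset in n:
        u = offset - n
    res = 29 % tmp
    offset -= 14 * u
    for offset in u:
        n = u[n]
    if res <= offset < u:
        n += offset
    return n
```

11

Transformed code:
def apply(u, offset, n):
    offset = 13
    n = 8 + 97
    log(0)
    for u in offset:
        offset = emit(n)
        offset = res
    for offset in n:
        u = offset - n
    res = 29 % 97
    offset -= 14 * u
    for offset in u:
        n = u[n]
    if res <= offset < u:
        n += offset
    return n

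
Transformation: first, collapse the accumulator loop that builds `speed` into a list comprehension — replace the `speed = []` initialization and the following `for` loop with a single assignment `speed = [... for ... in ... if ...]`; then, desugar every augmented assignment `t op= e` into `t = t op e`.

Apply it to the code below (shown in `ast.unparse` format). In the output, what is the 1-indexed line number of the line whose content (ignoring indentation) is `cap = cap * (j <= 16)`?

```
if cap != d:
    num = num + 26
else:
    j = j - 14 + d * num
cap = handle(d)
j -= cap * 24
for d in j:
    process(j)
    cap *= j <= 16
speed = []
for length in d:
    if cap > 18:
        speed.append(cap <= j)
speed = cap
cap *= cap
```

Transformed code:
if cap != d:
    num = num + 26
else:
    j = j - 14 + d * num
cap = handle(d)
j = j - cap * 24
for d in j:
    process(j)
    cap = cap * (j <= 16)
speed = [cap <= j for length in d if cap > 18]
speed = cap
cap = cap * cap

9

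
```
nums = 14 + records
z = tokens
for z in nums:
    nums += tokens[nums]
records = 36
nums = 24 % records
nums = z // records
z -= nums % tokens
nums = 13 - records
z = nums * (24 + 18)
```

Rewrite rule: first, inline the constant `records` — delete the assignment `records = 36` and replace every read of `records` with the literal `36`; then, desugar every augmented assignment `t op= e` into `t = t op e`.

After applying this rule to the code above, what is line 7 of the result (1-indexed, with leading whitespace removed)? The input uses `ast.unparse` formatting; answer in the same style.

z = z - nums % tokens

Transformed code:
nums = 14 + 36
z = tokens
for z in nums:
    nums = nums + tokens[nums]
nums = 24 % 36
nums = z // 36
z = z - nums % tokens
nums = 13 - 36
z = nums * (24 + 18)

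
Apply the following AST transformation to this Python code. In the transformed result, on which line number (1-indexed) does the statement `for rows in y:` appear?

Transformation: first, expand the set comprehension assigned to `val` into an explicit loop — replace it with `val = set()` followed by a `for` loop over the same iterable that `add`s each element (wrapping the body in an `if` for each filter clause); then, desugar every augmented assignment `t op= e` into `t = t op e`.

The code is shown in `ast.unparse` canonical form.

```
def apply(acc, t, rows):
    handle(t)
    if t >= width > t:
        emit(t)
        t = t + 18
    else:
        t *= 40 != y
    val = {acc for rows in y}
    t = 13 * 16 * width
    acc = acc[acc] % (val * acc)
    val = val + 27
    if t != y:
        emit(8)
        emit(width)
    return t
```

Transformed code:
def apply(acc, t, rows):
    handle(t)
    if t >= width > t:
        emit(t)
        t = t + 18
    else:
        t = t * (40 != y)
    val = set()
    for rows in y:
        val.add(acc)
    t = 13 * 16 * width
    acc = acc[acc] % (val * acc)
    val = val + 27
    if t != y:
        emit(8)
        emit(width)
    return t

9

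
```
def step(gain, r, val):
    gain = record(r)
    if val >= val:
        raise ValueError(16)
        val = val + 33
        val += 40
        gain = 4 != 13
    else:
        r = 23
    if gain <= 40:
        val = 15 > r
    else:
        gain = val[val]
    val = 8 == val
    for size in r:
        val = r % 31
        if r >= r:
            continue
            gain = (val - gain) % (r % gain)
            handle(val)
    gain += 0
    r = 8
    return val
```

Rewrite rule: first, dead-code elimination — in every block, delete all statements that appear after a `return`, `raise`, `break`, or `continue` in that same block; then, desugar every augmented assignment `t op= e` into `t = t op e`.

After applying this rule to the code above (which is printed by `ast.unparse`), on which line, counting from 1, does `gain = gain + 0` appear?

Transformed code:
def step(gain, r, val):
    gain = record(r)
    if val >= val:
        raise ValueError(16)
    else:
        r = 23
    if gain <= 40:
        val = 15 > r
    else:
        gain = val[val]
    val = 8 == val
    for size in r:
        val = r % 31
        if r >= r:
            continue
    gain = gain + 0
    r = 8
    return val

16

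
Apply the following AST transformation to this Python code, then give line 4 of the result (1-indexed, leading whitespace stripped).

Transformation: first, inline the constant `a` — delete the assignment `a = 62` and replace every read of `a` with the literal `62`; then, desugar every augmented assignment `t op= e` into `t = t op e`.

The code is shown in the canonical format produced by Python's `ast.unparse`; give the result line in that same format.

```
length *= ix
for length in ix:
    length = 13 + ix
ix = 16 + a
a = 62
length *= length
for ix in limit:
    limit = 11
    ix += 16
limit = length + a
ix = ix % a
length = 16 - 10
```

Transformed code:
length = length * ix
for length in ix:
    length = 13 + ix
ix = 16 + 62
length = length * length
for ix in limit:
    limit = 11
    ix = ix + 16
limit = length + 62
ix = ix % 62
length = 16 - 10

ix = 16 + 62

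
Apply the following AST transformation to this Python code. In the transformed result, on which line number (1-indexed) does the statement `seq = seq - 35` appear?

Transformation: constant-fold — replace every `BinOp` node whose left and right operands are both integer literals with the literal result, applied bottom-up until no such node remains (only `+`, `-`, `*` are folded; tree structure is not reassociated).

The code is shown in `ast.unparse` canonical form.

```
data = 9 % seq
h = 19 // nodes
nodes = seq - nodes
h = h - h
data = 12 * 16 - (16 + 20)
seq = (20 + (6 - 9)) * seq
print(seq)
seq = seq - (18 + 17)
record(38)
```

Transformed code:
data = 9 % seq
h = 19 // nodes
nodes = seq - nodes
h = h - h
data = 156
seq = 17 * seq
print(seq)
seq = seq - 35
record(38)

8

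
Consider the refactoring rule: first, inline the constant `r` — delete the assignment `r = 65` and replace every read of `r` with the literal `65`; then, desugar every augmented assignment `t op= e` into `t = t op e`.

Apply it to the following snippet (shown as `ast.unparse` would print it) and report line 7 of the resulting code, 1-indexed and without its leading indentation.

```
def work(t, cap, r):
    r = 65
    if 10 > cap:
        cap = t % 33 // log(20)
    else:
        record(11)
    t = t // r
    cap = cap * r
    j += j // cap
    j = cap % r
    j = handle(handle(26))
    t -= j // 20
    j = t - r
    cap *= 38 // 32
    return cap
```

Transformed code:
def work(t, cap, r):
    if 10 > cap:
        cap = t % 33 // log(20)
    else:
        record(11)
    t = t // 65
    cap = cap * 65
    j = j + j // cap
    j = cap % 65
    j = handle(handle(26))
    t = t - j // 20
    j = t - 65
    cap = cap * (38 // 32)
    return cap

cap = cap * 65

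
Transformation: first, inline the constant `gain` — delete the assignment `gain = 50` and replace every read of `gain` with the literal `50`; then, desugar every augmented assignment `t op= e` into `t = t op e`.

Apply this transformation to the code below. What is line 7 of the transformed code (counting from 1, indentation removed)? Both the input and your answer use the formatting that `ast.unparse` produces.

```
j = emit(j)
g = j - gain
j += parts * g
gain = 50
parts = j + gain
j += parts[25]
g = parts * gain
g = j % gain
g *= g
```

g = j % 50

Transformed code:
j = emit(j)
g = j - 50
j = j + parts * g
parts = j + 50
j = j + parts[25]
g = parts * 50
g = j % 50
g = g * g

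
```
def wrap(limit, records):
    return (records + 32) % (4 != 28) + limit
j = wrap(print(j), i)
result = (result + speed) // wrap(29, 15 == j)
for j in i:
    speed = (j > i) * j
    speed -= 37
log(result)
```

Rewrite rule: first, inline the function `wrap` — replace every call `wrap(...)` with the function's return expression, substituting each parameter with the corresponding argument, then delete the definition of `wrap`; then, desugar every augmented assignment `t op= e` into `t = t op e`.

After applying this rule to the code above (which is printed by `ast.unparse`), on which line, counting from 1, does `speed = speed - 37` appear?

5

Transformed code:
j = (i + 32) % (4 != 28) + print(j)
result = (result + speed) // (((15 == j) + 32) % (4 != 28) + 29)
for j in i:
    speed = (j > i) * j
    speed = speed - 37
log(result)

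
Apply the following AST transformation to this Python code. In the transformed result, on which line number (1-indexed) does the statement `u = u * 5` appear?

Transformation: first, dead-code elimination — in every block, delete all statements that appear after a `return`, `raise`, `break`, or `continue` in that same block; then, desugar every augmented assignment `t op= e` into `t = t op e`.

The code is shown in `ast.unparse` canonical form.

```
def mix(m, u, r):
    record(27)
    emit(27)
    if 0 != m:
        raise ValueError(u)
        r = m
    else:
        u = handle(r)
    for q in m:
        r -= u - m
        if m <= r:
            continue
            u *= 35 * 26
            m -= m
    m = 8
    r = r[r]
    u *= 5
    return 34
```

Transformed code:
def mix(m, u, r):
    record(27)
    emit(27)
    if 0 != m:
        raise ValueError(u)
    else:
        u = handle(r)
    for q in m:
        r = r - (u - m)
        if m <= r:
            continue
    m = 8
    r = r[r]
    u = u * 5
    return 34

14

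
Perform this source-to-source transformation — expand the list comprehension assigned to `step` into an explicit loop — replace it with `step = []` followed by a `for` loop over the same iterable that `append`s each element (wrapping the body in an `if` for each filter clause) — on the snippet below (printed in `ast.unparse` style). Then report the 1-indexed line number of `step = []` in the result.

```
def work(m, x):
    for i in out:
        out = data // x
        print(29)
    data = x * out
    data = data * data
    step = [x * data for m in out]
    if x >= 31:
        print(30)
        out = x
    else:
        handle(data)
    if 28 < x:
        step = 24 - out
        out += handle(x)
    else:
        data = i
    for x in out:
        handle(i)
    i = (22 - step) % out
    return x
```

Transformed code:
def work(m, x):
    for i in out:
        out = data // x
        print(29)
    data = x * out
    data = data * data
    step = []
    for m in out:
        step.append(x * data)
    if x >= 31:
        print(30)
        out = x
    else:
        handle(data)
    if 28 < x:
        step = 24 - out
        out += handle(x)
    else:
        data = i
    for x in out:
        handle(i)
    i = (22 - step) % out
    return x

7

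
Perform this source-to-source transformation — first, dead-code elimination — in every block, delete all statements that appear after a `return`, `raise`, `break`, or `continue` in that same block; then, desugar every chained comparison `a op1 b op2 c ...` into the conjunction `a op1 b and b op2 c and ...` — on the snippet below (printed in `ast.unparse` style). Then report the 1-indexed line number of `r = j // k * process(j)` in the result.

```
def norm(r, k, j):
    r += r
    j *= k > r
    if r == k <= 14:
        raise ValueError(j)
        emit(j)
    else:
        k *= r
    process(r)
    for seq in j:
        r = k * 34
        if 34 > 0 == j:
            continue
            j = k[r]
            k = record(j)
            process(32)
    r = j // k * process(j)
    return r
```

Transformed code:
def norm(r, k, j):
    r += r
    j *= k > r
    if r == k and k <= 14:
        raise ValueError(j)
    else:
        k *= r
    process(r)
    for seq in j:
        r = k * 34
        if 34 > 0 and 0 == j:
            continue
    r = j // k * process(j)
    return r

13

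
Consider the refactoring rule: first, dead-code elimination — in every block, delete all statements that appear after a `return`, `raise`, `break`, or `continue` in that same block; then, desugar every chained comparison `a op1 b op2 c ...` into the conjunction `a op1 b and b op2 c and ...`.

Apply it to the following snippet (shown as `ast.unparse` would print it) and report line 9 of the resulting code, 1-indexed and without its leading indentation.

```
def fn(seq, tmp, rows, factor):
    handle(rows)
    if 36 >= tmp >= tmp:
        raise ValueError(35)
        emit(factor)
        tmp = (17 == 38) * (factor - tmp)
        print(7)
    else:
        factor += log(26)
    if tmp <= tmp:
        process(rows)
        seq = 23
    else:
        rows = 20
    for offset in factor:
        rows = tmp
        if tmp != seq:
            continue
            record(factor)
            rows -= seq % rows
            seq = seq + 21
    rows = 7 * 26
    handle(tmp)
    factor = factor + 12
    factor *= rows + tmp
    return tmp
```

Transformed code:
def fn(seq, tmp, rows, factor):
    handle(rows)
    if 36 >= tmp and tmp >= tmp:
        raise ValueError(35)
    else:
        factor += log(26)
    if tmp <= tmp:
        process(rows)
        seq = 23
    else:
        rows = 20
    for offset in factor:
        rows = tmp
        if tmp != seq:
            continue
    rows = 7 * 26
    handle(tmp)
    factor = factor + 12
    factor *= rows + tmp
    return tmp

seq = 23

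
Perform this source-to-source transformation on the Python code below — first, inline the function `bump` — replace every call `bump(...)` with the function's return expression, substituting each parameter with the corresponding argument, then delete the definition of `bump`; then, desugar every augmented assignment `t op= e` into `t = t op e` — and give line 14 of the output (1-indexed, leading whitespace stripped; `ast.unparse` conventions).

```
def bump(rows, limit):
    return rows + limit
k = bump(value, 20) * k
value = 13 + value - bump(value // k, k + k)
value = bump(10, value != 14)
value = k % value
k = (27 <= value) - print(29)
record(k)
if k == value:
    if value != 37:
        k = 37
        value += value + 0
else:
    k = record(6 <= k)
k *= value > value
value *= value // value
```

Transformed code:
k = (value + 20) * k
value = 13 + value - (value // k + (k + k))
value = 10 + (value != 14)
value = k % value
k = (27 <= value) - print(29)
record(k)
if k == value:
    if value != 37:
        k = 37
        value = value + (value + 0)
else:
    k = record(6 <= k)
k = k * (value > value)
value = value * (value // value)

value = value * (value // value)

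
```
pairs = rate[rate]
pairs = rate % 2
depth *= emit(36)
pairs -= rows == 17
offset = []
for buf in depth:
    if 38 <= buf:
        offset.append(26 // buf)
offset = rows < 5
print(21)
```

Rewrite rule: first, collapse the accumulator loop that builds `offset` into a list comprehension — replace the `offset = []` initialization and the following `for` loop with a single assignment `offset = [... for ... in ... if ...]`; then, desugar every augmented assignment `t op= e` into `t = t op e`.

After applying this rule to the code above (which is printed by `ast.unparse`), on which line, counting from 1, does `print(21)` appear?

Transformed code:
pairs = rate[rate]
pairs = rate % 2
depth = depth * emit(36)
pairs = pairs - (rows == 17)
offset = [26 // buf for buf in depth if 38 <= buf]
offset = rows < 5
print(21)

7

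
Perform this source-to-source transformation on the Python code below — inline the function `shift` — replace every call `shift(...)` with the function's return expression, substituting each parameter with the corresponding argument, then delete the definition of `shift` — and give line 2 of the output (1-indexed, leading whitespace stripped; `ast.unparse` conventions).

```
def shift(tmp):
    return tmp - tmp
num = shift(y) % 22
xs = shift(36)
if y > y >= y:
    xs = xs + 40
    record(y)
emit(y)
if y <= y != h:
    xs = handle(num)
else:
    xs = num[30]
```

Transformed code:
num = (y - y) % 22
xs = 36 - 36
if y > y >= y:
    xs = xs + 40
    record(y)
emit(y)
if y <= y != h:
    xs = handle(num)
else:
    xs = num[30]

xs = 36 - 36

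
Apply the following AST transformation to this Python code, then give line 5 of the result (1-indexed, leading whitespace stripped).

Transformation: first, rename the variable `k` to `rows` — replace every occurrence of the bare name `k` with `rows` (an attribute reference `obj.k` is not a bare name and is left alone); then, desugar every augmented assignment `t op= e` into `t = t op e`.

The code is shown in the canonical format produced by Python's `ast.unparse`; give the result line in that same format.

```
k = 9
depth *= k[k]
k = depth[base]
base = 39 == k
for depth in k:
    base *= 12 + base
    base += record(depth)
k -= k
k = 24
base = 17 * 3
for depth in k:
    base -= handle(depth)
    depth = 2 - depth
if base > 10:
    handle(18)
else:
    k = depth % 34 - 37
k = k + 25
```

Transformed code:
rows = 9
depth = depth * rows[rows]
rows = depth[base]
base = 39 == rows
for depth in rows:
    base = base * (12 + base)
    base = base + record(depth)
rows = rows - rows
rows = 24
base = 17 * 3
for depth in rows:
    base = base - handle(depth)
    depth = 2 - depth
if base > 10:
    handle(18)
else:
    rows = depth % 34 - 37
rows = rows + 25

for depth in rows:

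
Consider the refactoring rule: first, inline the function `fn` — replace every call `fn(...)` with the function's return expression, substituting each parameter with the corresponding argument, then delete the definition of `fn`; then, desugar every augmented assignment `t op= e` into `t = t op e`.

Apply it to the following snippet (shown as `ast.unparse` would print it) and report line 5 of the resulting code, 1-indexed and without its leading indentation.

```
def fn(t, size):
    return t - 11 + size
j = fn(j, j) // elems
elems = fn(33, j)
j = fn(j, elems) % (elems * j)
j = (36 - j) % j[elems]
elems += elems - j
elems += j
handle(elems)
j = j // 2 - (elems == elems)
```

elems = elems + (elems - j)

Transformed code:
j = (j - 11 + j) // elems
elems = 33 - 11 + j
j = (j - 11 + elems) % (elems * j)
j = (36 - j) % j[elems]
elems = elems + (elems - j)
elems = elems + j
handle(elems)
j = j // 2 - (elems == elems)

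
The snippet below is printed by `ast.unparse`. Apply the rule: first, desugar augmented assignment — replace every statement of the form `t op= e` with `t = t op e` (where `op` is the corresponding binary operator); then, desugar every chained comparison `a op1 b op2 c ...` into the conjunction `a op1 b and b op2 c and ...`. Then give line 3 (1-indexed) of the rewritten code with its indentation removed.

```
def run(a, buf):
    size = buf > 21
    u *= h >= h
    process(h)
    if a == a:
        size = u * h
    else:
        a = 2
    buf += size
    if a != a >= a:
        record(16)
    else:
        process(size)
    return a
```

Transformed code:
def run(a, buf):
    size = buf > 21
    u = u * (h >= h)
    process(h)
    if a == a:
        size = u * h
    else:
        a = 2
    buf = buf + size
    if a != a and a >= a:
        record(16)
    else:
        process(size)
    return a

u = u * (h >= h)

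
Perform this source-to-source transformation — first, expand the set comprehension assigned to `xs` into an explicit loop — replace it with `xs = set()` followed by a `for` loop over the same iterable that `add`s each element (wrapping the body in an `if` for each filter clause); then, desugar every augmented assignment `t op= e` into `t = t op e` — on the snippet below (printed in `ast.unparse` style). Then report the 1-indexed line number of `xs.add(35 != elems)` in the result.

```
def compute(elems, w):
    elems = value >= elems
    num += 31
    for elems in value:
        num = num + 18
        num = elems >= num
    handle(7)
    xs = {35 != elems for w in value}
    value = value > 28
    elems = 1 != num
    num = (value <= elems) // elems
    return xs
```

10

Transformed code:
def compute(elems, w):
    elems = value >= elems
    num = num + 31
    for elems in value:
        num = num + 18
        num = elems >= num
    handle(7)
    xs = set()
    for w in value:
        xs.add(35 != elems)
    value = value > 28
    elems = 1 != num
    num = (value <= elems) // elems
    return xs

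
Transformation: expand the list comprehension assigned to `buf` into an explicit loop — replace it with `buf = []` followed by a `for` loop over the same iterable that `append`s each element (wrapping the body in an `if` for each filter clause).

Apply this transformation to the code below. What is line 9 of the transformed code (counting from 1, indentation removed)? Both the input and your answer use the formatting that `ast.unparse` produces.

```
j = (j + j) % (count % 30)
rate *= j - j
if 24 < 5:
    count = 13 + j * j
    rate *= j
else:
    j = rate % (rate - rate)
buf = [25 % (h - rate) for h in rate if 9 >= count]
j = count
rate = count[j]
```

for h in rate:

Transformed code:
j = (j + j) % (count % 30)
rate *= j - j
if 24 < 5:
    count = 13 + j * j
    rate *= j
else:
    j = rate % (rate - rate)
buf = []
for h in rate:
    if 9 >= count:
        buf.append(25 % (h - rate))
j = count
rate = count[j]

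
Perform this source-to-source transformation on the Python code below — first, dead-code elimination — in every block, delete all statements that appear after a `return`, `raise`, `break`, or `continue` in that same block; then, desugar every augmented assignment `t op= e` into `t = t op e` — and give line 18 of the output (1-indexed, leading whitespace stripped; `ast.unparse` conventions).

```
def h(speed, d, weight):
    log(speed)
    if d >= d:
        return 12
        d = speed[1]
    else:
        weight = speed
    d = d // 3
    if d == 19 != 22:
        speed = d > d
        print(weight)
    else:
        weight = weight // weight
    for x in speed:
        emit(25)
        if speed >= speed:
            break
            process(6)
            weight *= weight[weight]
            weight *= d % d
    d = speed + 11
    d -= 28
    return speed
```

d = d - 28

Transformed code:
def h(speed, d, weight):
    log(speed)
    if d >= d:
        return 12
    else:
        weight = speed
    d = d // 3
    if d == 19 != 22:
        speed = d > d
        print(weight)
    else:
        weight = weight // weight
    for x in speed:
        emit(25)
        if speed >= speed:
            break
    d = speed + 11
    d = d - 28
    return speed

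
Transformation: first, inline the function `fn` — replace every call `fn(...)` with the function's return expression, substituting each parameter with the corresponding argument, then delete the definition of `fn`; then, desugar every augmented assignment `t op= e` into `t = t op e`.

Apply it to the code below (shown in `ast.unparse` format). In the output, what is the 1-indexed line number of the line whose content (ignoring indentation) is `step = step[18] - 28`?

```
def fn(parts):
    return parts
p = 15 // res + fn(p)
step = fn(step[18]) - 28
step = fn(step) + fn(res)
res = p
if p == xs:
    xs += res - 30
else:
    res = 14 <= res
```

Transformed code:
p = 15 // res + p
step = step[18] - 28
step = step + res
res = p
if p == xs:
    xs = xs + (res - 30)
else:
    res = 14 <= res

2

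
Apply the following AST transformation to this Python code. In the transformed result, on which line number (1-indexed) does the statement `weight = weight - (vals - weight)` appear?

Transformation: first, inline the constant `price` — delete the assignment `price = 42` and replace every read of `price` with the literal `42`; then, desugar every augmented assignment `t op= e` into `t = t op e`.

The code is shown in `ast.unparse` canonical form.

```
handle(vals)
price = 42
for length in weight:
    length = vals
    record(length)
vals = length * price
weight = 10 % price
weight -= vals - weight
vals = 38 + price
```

Transformed code:
handle(vals)
for length in weight:
    length = vals
    record(length)
vals = length * 42
weight = 10 % 42
weight = weight - (vals - weight)
vals = 38 + 42

7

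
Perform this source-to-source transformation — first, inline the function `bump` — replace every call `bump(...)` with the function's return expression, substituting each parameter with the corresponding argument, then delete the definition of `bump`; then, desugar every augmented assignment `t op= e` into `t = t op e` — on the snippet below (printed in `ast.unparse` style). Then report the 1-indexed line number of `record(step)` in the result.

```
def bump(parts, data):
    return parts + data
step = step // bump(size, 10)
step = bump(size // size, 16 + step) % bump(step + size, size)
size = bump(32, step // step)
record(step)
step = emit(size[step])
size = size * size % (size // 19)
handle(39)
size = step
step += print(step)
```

4

Transformed code:
step = step // (size + 10)
step = (size // size + (16 + step)) % (step + size + size)
size = 32 + step // step
record(step)
step = emit(size[step])
size = size * size % (size // 19)
handle(39)
size = step
step = step + print(step)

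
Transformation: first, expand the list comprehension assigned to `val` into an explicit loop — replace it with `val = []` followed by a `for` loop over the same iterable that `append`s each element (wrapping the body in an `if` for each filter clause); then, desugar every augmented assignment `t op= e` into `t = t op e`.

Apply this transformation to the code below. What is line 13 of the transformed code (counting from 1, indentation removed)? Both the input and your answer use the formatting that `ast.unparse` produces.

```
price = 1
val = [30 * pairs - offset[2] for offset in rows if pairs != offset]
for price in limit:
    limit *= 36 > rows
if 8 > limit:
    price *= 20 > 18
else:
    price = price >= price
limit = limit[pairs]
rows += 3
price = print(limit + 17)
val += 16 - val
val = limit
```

rows = rows + 3

Transformed code:
price = 1
val = []
for offset in rows:
    if pairs != offset:
        val.append(30 * pairs - offset[2])
for price in limit:
    limit = limit * (36 > rows)
if 8 > limit:
    price = price * (20 > 18)
else:
    price = price >= price
limit = limit[pairs]
rows = rows + 3
price = print(limit + 17)
val = val + (16 - val)
val = limit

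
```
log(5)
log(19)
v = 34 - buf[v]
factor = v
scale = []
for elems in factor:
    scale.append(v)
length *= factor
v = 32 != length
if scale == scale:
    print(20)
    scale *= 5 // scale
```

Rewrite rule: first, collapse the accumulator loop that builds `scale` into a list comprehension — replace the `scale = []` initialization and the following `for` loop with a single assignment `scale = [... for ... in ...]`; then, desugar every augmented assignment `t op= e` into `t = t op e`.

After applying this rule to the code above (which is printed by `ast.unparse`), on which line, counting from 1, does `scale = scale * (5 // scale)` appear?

Transformed code:
log(5)
log(19)
v = 34 - buf[v]
factor = v
scale = [v for elems in factor]
length = length * factor
v = 32 != length
if scale == scale:
    print(20)
    scale = scale * (5 // scale)

10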